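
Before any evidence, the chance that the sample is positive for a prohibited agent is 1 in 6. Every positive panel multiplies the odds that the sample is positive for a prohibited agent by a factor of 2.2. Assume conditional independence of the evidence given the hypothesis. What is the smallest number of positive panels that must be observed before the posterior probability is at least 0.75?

Prior odds = (1/6)/(5/6) = 0.2.
Likelihood ratio per positive panel = 2.2.
Target odds: 0.75 ÷ 0.25 = 3.
Need 0.2 × 2.2ⁿ ≥ 3, i.e. 2.2ⁿ ≥ 15.
2.2³ = 10.648 falls short of 15 but 2.2⁴ = 23.4256 reaches it, so n = 4.

4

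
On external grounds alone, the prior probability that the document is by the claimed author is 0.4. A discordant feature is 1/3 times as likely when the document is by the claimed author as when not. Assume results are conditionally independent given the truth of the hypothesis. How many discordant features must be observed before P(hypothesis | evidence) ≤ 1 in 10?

Prior odds = 0.4/0.6 = 2/3.
Likelihood ratio per discordant feature = 1/3.
Target posterior odds = 0.1/0.9 = 1/9.
Require (1/3)ⁿ ≤ 1/9 ÷ (2/3) = 1/6.
(1/3)¹ = 1/3 is still above 1/6 but (1/3)² = 1/9 is at or below it, so n = 2.

2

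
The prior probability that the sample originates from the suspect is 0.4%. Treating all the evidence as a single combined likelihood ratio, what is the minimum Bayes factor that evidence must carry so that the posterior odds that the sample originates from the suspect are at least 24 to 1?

Prior odds = 0.004/0.996 = 1/249.
Target odds = 24.
Required Bayes factor = 24 ÷ (1/249) = 5976.

5976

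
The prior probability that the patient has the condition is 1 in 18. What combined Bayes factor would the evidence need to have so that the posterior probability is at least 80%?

68

Prior odds = (1/18)/(17/18) = 1/17.
Target odds = 0.8/0.2 = 4.
Required Bayes factor = 4 ÷ (1/17) = 68.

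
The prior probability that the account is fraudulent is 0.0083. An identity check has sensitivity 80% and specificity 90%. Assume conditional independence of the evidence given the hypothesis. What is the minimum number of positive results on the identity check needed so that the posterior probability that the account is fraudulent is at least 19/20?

Prior odds: 0.0083 ÷ 0.9917 = 83/9917.
False-positive rate = 1 − 0.9 = 0.1; likelihood ratio of a positive = 0.8/0.1 = 8.
Target posterior odds = 0.95/0.05 = 19.
Need (83/9917) × 8ⁿ ≥ 19, i.e. 8ⁿ ≥ 188423/83.
8³ = 512 falls short of 188423/83 but 8⁴ = 4096 reaches it, so n = 4.

4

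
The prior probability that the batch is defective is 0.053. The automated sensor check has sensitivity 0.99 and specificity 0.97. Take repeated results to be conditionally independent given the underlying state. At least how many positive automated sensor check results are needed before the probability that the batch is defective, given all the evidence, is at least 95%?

Prior odds = 0.053/0.947 = 53/947.
False-positive rate = 1 − 0.97 = 0.03; likelihood ratio of a positive = 0.99/0.03 = 33.
Target odds: 0.95 ÷ 0.05 = 19.
Need (53/947) × 33ⁿ ≥ 19, i.e. 33ⁿ ≥ 17993/53.
33¹ = 33 falls short of 17993/53 but 33² = 1089 reaches it, so n = 2.

2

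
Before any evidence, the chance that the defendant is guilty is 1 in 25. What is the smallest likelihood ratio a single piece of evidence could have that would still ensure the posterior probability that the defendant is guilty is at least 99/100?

Prior odds = 0.04/0.96 = 1/24.
Target odds = 0.99/0.01 = 99.
Required Bayes factor = 99 ÷ (1/24) = 2376.

2376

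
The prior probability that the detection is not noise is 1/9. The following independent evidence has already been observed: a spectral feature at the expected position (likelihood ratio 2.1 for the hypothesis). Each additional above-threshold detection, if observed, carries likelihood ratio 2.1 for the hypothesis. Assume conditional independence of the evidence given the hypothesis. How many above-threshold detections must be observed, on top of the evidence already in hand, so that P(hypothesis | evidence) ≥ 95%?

Prior odds = (1/9)/(8/9) = 0.125.
Bayes factor of the evidence already in hand = 2.1.
Odds after that evidence = 0.125 × 2.1 = 0.2625.
Target odds = 0.95/0.05 = 19.
Need 2.1ⁿ ≥ 19 ÷ 0.2625 = 1520/21.
2.1⁵ = 4084101/100000 falls short of 1520/21 but 2.1⁶ = 85766121/1000000 reaches it, so n = 6.

6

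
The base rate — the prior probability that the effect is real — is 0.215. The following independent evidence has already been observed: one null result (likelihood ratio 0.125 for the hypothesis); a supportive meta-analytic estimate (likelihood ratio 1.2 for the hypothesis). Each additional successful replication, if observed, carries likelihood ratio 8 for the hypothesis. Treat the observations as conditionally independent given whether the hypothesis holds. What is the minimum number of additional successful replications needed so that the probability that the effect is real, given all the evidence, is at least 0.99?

4

Prior odds = 0.215/0.785 = 43/157.
Combined Bayes factor of the evidence already in hand = 0.125 × 1.2 = 0.15.
Odds after that evidence = (43/157) × 0.15 = 129/3140.
Target odds = 0.99/0.01 = 99.
Need 8ⁿ ≥ 99 ÷ (129/3140) = 103620/43.
8³ = 512 falls short of 103620/43 but 8⁴ = 4096 reaches it, so n = 4.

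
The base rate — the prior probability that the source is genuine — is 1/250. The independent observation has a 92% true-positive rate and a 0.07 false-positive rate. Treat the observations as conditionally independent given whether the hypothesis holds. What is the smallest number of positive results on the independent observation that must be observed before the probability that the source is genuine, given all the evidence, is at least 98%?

4

Prior odds: 0.004 ÷ 0.996 = 1/249.
Likelihood ratio of a positive result = 0.92/0.07 = 92/7.
Target odds: 0.98 ÷ 0.02 = 49.
Require (92/7)ⁿ ≥ 49 ÷ (1/249) = 12201.
(92/7)³ = 778688/343 falls short of 12201 but (92/7)⁴ = 71639296/2401 reaches it, so n = 4.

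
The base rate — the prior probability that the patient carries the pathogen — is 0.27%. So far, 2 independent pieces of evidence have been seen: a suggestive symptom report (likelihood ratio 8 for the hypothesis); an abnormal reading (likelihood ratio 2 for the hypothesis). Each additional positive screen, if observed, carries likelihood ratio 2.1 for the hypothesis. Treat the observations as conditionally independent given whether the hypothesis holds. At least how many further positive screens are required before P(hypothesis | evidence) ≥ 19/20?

Prior odds = 0.0027/0.9973 = 27/9973.
Combined Bayes factor of the evidence already in hand = 8 × 2 = 16.
Odds after that evidence = (27/9973) × 16 = 432/9973.
Target odds = 0.95/0.05 = 19.
Need 2.1ⁿ ≥ 19 ÷ (432/9973) = 189487/432.
2.1⁸ ≈378.229 falls short of 189487/432 but 2.1⁹ ≈794.28 reaches it, so n = 9.

9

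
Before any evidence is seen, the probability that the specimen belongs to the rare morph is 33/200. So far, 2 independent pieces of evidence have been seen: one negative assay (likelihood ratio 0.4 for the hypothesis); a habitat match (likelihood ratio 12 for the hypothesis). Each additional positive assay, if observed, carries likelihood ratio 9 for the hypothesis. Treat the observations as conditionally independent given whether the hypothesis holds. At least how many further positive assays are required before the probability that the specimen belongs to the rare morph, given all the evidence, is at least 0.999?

Prior odds = 0.165/0.835 = 33/167.
Combined Bayes factor of the evidence already in hand = 0.4 × 12 = 4.8.
Odds after that evidence = (33/167) × 4.8 = 792/835.
Target odds = 0.999/0.001 = 999.
Need 9ⁿ ≥ 999 ÷ (792/835) = 92685/88.
9³ = 729 falls short of 92685/88 but 9⁴ = 6561 reaches it, so n = 4.

4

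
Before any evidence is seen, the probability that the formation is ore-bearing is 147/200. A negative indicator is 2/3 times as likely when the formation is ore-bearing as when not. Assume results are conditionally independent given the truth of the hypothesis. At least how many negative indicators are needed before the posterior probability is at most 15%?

Prior odds: 0.735 ÷ 0.265 = 147/53.
Likelihood ratio per negative indicator = 2/3.
Target posterior odds = 0.15/0.85 = 3/17.
Need (147/53) × (2/3)ⁿ ≤ 3/17, i.e. (2/3)ⁿ ≤ 53/833.
(2/3)⁶ = 64/729 is still above 53/833 but (2/3)⁷ = 128/2187 is at or below it, so n = 7.

7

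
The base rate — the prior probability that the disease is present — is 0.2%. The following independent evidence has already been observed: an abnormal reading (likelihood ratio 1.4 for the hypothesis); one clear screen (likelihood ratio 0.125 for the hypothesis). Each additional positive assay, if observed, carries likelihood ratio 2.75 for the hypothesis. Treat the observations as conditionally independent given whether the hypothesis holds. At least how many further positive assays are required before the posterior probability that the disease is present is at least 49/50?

12

Prior odds = 0.002/0.998 = 1/499.
Combined Bayes factor of the evidence already in hand = 1.4 × 0.125 = 0.175.
Odds after that evidence = (1/499) × 0.175 = 7/19960.
Target odds = 0.98/0.02 = 49.
Need 2.75ⁿ ≥ 49 ÷ (7/19960) = 139720.
2.75¹¹ ≈68023.6 falls short of 139720 but 2.75¹² ≈187065 reaches it, so n = 12.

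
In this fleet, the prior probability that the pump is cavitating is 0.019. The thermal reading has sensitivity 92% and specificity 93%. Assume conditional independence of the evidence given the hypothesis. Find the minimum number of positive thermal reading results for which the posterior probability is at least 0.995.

Prior odds = 0.019/0.981 = 19/981.
False-positive rate = 1 − 0.93 = 0.07; likelihood ratio of a positive = 0.92/0.07 = 92/7.
Target odds: 0.995 ÷ 0.005 = 199.
Require (92/7)ⁿ ≥ 199 ÷ (19/981) = 195219/19.
(92/7)³ = 778688/343 falls short of 195219/19 but (92/7)⁴ = 71639296/2401 reaches it, so n = 4.

4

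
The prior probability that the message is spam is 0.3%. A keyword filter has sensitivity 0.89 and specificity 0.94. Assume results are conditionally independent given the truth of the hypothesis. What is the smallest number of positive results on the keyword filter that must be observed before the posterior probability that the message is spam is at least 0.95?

4

Prior odds = 0.003/0.997 = 3/997.
False-positive rate = 1 − 0.94 = 0.06; likelihood ratio of a positive = 0.89/0.06 = 89/6.
Target odds: 0.95 ÷ 0.05 = 19.
Require (89/6)ⁿ ≥ 19 ÷ (3/997) = 18943/3.
(89/6)³ = 704969/216 falls short of 18943/3 but (89/6)⁴ = 62742241/1296 reaches it, so n = 4.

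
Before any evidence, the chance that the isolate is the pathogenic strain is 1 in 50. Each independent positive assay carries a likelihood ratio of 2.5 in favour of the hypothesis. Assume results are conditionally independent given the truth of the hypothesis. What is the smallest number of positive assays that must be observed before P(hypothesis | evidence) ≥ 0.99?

10

Prior odds: 0.02 ÷ 0.98 = 1/49.
Likelihood ratio per positive assay = 2.5.
Target odds: 0.99 ÷ 0.01 = 99.
Require 2.5ⁿ ≥ 99 ÷ (1/49) = 4851.
2.5⁹ = 1953125/512 falls short of 4851 but 2.5¹⁰ = 9765625/1024 reaches it, so n = 10.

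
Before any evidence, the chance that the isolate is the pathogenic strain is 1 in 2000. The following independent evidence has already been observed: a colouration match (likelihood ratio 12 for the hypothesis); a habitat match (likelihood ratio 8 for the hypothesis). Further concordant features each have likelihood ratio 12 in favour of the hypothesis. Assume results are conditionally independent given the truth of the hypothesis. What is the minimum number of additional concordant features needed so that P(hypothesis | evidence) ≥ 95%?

3

Prior odds = 0.0005/0.9995 = 1/1999.
Combined Bayes factor of the evidence already in hand = 12 × 8 = 96.
Odds after that evidence = (1/1999) × 96 = 96/1999.
Target odds = 0.95/0.05 = 19.
Need 12ⁿ ≥ 19 ÷ (96/1999) = 37981/96.
12² = 144 falls short of 37981/96 but 12³ = 1728 reaches it, so n = 3.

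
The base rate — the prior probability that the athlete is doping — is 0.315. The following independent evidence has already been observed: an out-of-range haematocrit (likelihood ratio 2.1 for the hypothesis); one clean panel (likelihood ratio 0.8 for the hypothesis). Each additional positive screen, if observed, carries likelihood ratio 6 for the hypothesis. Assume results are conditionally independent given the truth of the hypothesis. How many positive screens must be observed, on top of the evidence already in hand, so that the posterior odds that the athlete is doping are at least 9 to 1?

2

Prior odds = 0.315/0.685 = 63/137.
Combined Bayes factor of the evidence already in hand = 2.1 × 0.8 = 1.68.
Odds after that evidence = (63/137) × 1.68 = 2646/3425.
Target odds = 9.
Need 6ⁿ ≥ 9 ÷ (2646/3425) = 3425/294.
6¹ = 6 falls short of 3425/294 but 6² = 36 reaches it, so n = 2.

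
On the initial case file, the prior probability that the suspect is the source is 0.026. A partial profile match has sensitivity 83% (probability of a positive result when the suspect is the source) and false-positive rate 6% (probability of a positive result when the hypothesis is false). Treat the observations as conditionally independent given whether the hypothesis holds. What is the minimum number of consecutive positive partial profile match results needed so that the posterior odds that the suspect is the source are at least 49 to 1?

3

Prior odds = 0.026/0.974 = 13/487.
Likelihood ratio of a positive result = 0.83/0.06 = 83/6.
Target odds = 49.
Require (83/6)ⁿ ≥ 49 ÷ (13/487) = 23863/13.
(83/6)² = 6889/36 falls short of 23863/13 but (83/6)³ = 571787/216 reaches it, so n = 3.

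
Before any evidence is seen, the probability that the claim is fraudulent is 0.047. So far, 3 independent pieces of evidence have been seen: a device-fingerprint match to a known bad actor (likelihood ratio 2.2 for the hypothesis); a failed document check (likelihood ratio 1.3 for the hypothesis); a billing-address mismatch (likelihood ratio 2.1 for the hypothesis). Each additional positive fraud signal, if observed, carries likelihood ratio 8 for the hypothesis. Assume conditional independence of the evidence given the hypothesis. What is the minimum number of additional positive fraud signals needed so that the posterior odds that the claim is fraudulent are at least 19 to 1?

3

Prior odds = 0.047/0.953 = 47/953.
Combined Bayes factor of the evidence already in hand = 2.2 × 1.3 × 2.1 = 6.006.
Odds after that evidence = (47/953) × 6.006 = 141141/476500.
Target odds = 19.
Need 8ⁿ ≥ 19 ÷ (141141/476500) = 9053500/141141.
8² = 64 falls short of 9053500/141141 but 8³ = 512 reaches it, so n = 3.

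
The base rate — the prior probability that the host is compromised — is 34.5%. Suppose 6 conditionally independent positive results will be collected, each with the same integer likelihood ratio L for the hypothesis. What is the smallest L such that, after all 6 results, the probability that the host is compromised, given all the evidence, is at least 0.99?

3

Prior odds = 0.345/0.655 = 69/131.
Target odds = 0.99/0.01 = 99.
Need L⁶ ≥ 99 ÷ (69/131) = 4323/23.
2⁶ = 64 < 4323/23 ≤ 729 = 3⁶, so L = 3.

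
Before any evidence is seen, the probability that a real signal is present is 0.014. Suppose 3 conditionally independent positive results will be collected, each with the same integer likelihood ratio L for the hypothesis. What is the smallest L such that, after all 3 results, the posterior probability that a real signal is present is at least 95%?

Prior odds = 0.014/0.986 = 7/493.
Target odds = 0.95/0.05 = 19.
Need L³ ≥ 19 ÷ (7/493) = 9367/7.
11³ = 1331 < 9367/7 ≤ 1728 = 12³, so L = 12.

12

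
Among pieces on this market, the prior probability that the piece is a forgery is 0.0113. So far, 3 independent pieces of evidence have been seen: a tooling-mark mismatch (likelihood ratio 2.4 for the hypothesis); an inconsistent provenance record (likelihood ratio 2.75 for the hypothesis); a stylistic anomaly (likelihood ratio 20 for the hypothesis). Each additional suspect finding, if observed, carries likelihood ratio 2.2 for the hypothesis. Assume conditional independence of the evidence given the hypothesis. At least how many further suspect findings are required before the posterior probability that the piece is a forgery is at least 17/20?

Prior odds = 0.0113/0.9887 = 113/9887.
Combined Bayes factor of the evidence already in hand = 2.4 × 2.75 × 20 = 132.
Odds after that evidence = (113/9887) × 132 = 14916/9887.
Target odds = 0.85/0.15 = 17/3.
Need 2.2ⁿ ≥ 17/3 ÷ (14916/9887) = 168079/44748.
2.2¹ = 2.2 falls short of 168079/44748 but 2.2² = 4.84 reaches it, so n = 2.

2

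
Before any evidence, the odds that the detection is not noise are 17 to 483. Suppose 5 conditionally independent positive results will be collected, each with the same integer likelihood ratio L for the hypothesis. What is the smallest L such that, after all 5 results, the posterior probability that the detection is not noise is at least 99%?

5

Prior odds = 17/483.
Target odds = 0.99/0.01 = 99.
Need L⁵ ≥ 99 ÷ (17/483) = 47817/17.
4⁵ = 1024 < 47817/17 ≤ 3125 = 5⁵, so L = 5.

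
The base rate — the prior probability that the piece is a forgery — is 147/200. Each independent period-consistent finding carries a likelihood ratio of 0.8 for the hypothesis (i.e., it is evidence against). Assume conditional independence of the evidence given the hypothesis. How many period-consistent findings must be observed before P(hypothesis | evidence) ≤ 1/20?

Prior odds: 0.735 ÷ 0.265 = 147/53.
Likelihood ratio per period-consistent finding = 0.8.
Target odds: 0.05 ÷ 0.95 = 1/19.
Need (147/53) × 0.8ⁿ ≤ 1/19, i.e. 0.8ⁿ ≤ 53/2793.
0.8¹⁷ ≈0.022518 is still above 53/2793 but 0.8¹⁸ ≈0.0180144 is at or below it, so n = 18.

18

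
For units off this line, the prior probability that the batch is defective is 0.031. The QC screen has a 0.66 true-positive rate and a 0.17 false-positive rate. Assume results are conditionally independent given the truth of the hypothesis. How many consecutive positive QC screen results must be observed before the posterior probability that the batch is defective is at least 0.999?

8

Prior odds = 0.031/0.969 = 31/969.
Likelihood ratio of a positive result = 0.66/0.17 = 66/17.
Target posterior odds = 0.999/0.001 = 999.
Need (31/969) × (66/17)ⁿ ≥ 999, i.e. (66/17)ⁿ ≥ 968031/31.
(66/17)⁷ ≈13294.3 falls short of 968031/31 but (66/17)⁸ ≈51613.1 reaches it, so n = 8.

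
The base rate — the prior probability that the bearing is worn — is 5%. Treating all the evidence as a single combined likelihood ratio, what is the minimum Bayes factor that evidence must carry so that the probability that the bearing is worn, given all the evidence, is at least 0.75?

Prior odds = 0.05/0.95 = 1/19.
Target odds = 0.75/0.25 = 3.
Required Bayes factor = 3 ÷ (1/19) = 57.

57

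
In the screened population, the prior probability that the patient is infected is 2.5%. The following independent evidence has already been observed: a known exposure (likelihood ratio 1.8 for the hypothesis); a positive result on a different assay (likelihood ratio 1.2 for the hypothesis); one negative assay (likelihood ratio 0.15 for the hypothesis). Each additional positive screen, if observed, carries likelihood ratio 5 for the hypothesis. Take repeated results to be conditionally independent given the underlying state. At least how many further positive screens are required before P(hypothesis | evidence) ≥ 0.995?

7

Prior odds = 0.025/0.975 = 1/39.
Combined Bayes factor of the evidence already in hand = 1.8 × 1.2 × 0.15 = 0.324.
Odds after that evidence = (1/39) × 0.324 = 27/3250.
Target odds = 0.995/0.005 = 199.
Need 5ⁿ ≥ 199 ÷ (27/3250) = 646750/27.
5⁶ = 15625 falls short of 646750/27 but 5⁷ = 78125 reaches it, so n = 7.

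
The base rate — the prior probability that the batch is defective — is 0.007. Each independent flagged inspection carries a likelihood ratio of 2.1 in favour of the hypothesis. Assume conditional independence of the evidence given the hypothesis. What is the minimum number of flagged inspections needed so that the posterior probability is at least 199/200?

14

Prior odds: 0.007 ÷ 0.993 = 7/993.
Likelihood ratio per flagged inspection = 2.1.
Target posterior odds = 0.995/0.005 = 199.
Need (7/993) × 2.1ⁿ ≥ 199, i.e. 2.1ⁿ ≥ 197607/7.
2.1¹³ ≈15447.2 falls short of 197607/7 but 2.1¹⁴ ≈32439.2 reaches it, so n = 14.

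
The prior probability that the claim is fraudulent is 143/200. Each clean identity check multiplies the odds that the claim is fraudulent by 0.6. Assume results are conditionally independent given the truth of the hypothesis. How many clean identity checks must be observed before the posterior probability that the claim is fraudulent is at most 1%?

11

Prior odds: 0.715 ÷ 0.285 = 143/57.
Likelihood ratio per clean identity check = 0.6.
Target odds: 0.01 ÷ 0.99 = 1/99.
Require 0.6ⁿ ≤ 1/99 ÷ (143/57) = 19/4719.
0.6¹⁰ = 59049/9765625 is still above 19/4719 but 0.6¹¹ = 177147/48828125 is at or below it, so n = 11.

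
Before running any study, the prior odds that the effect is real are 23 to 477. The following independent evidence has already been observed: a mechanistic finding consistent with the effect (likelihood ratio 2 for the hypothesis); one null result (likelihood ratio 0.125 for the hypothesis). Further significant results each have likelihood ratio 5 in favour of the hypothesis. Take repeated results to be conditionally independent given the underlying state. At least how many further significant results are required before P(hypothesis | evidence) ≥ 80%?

Prior odds = 23/477.
Combined Bayes factor of the evidence already in hand = 2 × 0.125 = 0.25.
Odds after that evidence = (23/477) × 0.25 = 23/1908.
Target odds = 0.8/0.2 = 4.
Need 5ⁿ ≥ 4 ÷ (23/1908) = 7632/23.
5³ = 125 falls short of 7632/23 but 5⁴ = 625 reaches it, so n = 4.

4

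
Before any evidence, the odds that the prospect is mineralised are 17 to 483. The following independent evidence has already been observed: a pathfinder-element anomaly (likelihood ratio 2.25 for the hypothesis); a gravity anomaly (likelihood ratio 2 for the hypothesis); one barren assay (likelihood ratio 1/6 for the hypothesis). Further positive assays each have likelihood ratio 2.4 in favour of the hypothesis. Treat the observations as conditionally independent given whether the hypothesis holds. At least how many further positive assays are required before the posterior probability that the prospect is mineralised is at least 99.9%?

Prior odds = 17/483.
Combined Bayes factor of the evidence already in hand = 2.25 × 2 × (1/6) = 0.75.
Odds after that evidence = (17/483) × 0.75 = 17/644.
Target odds = 0.999/0.001 = 999.
Need 2.4ⁿ ≥ 999 ÷ (17/644) = 643356/17.
2.4¹² ≈36520.3 falls short of 643356/17 but 2.4¹³ ≈87648.8 reaches it, so n = 13.

13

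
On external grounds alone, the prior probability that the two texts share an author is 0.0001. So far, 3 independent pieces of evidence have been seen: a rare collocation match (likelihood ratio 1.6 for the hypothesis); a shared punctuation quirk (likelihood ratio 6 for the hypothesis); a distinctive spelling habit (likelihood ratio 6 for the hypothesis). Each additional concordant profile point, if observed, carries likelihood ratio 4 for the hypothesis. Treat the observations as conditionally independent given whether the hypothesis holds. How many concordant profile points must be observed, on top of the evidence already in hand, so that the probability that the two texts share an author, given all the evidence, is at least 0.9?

6

Prior odds = 0.0001/0.9999 = 1/9999.
Combined Bayes factor of the evidence already in hand = 1.6 × 6 × 6 = 57.6.
Odds after that evidence = (1/9999) × 57.6 = 32/5555.
Target odds = 0.9/0.1 = 9.
Need 4ⁿ ≥ 9 ÷ (32/5555) = 1562.34375.
4⁵ = 1024 falls short of 1562.34375 but 4⁶ = 4096 reaches it, so n = 6.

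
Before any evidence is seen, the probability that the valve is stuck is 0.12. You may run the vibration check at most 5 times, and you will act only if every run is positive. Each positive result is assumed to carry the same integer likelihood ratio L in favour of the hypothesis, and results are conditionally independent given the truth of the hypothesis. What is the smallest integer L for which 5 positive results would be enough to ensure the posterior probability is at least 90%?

Prior odds = 0.12/0.88 = 3/22.
Target odds = 0.9/0.1 = 9.
Need L⁵ ≥ 9 ÷ (3/22) = 66.
2⁵ = 32 < 66 ≤ 243 = 3⁵, so L = 3.

3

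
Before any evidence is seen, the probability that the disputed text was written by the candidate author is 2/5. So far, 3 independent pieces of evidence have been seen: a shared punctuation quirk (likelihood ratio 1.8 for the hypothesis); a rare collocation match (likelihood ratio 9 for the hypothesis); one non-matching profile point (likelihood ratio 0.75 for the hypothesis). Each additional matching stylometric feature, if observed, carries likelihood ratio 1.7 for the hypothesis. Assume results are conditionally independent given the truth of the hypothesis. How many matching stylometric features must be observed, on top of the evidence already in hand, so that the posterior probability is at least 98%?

4

Prior odds = 0.4/0.6 = 2/3.
Combined Bayes factor of the evidence already in hand = 1.8 × 9 × 0.75 = 12.15.
Odds after that evidence = (2/3) × 12.15 = 8.1.
Target odds = 0.98/0.02 = 49.
Need 1.7ⁿ ≥ 49 ÷ 8.1 = 490/81.
1.7³ = 4.913 falls short of 490/81 but 1.7⁴ = 8.3521 reaches it, so n = 4.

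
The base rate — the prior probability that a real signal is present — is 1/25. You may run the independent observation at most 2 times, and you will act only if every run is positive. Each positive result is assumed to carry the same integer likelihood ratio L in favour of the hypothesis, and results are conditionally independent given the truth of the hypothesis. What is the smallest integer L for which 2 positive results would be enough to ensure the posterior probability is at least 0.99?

Prior odds = 0.04/0.96 = 1/24.
Target odds = 0.99/0.01 = 99.
Need L² ≥ 99 ÷ (1/24) = 2376.
48² = 2304 < 2376 ≤ 2401 = 49², so L = 49.

49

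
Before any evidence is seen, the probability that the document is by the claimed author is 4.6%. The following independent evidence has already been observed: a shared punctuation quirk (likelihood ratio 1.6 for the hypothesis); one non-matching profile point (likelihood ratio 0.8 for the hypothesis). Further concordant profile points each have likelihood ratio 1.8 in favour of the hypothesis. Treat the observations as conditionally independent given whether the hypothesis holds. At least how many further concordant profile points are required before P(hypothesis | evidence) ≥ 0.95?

10

Prior odds = 0.046/0.954 = 23/477.
Combined Bayes factor of the evidence already in hand = 1.6 × 0.8 = 1.28.
Odds after that evidence = (23/477) × 1.28 = 736/11925.
Target odds = 0.95/0.05 = 19.
Need 1.8ⁿ ≥ 19 ÷ (736/11925) = 226575/736.
1.8⁹ = 387420489/1953125 falls short of 226575/736 but 1.8¹⁰ ≈357.047 reaches it, so n = 10.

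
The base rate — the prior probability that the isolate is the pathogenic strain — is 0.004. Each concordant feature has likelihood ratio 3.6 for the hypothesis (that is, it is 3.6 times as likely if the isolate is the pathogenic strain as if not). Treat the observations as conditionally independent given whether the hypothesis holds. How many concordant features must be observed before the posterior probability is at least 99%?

8

Prior odds = 0.004/0.996 = 1/249.
Likelihood ratio per concordant feature = 3.6.
Target posterior odds = 0.99/0.01 = 99.
Require 3.6ⁿ ≥ 99 ÷ (1/249) = 24651.
3.6⁷ = 612220032/78125 falls short of 24651 but 3.6⁸ ≈28211.1 reaches it, so n = 8.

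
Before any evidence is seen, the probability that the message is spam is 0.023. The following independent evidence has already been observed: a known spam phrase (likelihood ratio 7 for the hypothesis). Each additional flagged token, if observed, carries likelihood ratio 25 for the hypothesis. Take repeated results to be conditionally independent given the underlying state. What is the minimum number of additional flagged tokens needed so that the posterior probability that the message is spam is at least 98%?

Prior odds = 0.023/0.977 = 23/977.
Bayes factor of the evidence already in hand = 7.
Odds after that evidence = (23/977) × 7 = 161/977.
Target odds = 0.98/0.02 = 49.
Need 25ⁿ ≥ 49 ÷ (161/977) = 6839/23.
25¹ = 25 falls short of 6839/23 but 25² = 625 reaches it, so n = 2.

2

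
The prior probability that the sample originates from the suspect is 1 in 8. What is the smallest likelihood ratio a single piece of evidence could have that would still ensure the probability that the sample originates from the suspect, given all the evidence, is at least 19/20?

133

Prior odds = 0.125/0.875 = 1/7.
Target odds = 0.95/0.05 = 19.
Required Bayes factor = 19 ÷ (1/7) = 133.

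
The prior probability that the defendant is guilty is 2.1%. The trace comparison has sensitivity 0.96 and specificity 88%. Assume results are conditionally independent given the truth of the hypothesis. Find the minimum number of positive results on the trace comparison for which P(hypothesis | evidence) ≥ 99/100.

5

Prior odds = 0.021/0.979 = 21/979.
False-positive rate = 1 − 0.88 = 0.12; likelihood ratio of a positive = 0.96/0.12 = 8.
Target posterior odds = 0.99/0.01 = 99.
Require 8ⁿ ≥ 99 ÷ (21/979) = 32307/7.
8⁴ = 4096 falls short of 32307/7 but 8⁵ = 32768 reaches it, so n = 5.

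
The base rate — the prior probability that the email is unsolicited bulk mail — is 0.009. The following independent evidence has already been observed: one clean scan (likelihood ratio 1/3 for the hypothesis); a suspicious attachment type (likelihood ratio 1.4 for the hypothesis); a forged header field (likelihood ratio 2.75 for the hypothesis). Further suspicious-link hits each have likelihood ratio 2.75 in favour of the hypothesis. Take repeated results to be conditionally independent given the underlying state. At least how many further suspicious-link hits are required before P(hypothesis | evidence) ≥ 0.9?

Prior odds = 0.009/0.991 = 9/991.
Combined Bayes factor of the evidence already in hand = (1/3) × 1.4 × 2.75 = 77/60.
Odds after that evidence = (9/991) × 77/60 = 231/19820.
Target odds = 0.9/0.1 = 9.
Need 2.75ⁿ ≥ 9 ÷ (231/19820) = 59460/77.
2.75⁶ = 1771561/4096 falls short of 59460/77 but 2.75⁷ = 19487171/16384 reaches it, so n = 7.

7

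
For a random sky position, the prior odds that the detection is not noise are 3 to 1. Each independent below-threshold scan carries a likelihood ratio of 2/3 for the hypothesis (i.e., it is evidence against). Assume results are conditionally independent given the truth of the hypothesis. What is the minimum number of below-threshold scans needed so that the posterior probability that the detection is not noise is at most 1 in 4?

6

Prior odds = 3.
Likelihood ratio per below-threshold scan = 2/3.
Target posterior odds = 0.25/0.75 = 1/3.
Require (2/3)ⁿ ≤ 1/3 ÷ 3 = 1/9.
(2/3)⁵ = 32/243 is still above 1/9 but (2/3)⁶ = 64/729 is at or below it, so n = 6.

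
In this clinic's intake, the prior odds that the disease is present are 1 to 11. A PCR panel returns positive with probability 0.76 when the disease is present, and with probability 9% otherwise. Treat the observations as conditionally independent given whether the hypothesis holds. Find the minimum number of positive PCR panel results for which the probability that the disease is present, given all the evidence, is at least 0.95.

Prior odds = 1/11.
Likelihood ratio of a positive result = 0.76/0.09 = 76/9.
Target odds: 0.95 ÷ 0.05 = 19.
Require (76/9)ⁿ ≥ 19 ÷ (1/11) = 209.
(76/9)² = 5776/81 falls short of 209 but (76/9)³ = 438976/729 reaches it, so n = 3.

3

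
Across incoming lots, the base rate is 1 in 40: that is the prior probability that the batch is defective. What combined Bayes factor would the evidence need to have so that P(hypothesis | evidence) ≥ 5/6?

195

Prior odds = 0.025/0.975 = 1/39.
Target odds = (5/6)/(1/6) = 5.
Required Bayes factor = 5 ÷ (1/39) = 195.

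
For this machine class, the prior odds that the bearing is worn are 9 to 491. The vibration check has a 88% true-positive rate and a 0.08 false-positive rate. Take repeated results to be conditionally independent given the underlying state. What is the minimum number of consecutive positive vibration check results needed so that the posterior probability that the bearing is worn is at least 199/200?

4

Prior odds = 9/491.
Likelihood ratio of a positive result = 0.88/0.08 = 11.
Target posterior odds = 0.995/0.005 = 199.
Require 11ⁿ ≥ 199 ÷ (9/491) = 97709/9.
11³ = 1331 falls short of 97709/9 but 11⁴ = 14641 reaches it, so n = 4.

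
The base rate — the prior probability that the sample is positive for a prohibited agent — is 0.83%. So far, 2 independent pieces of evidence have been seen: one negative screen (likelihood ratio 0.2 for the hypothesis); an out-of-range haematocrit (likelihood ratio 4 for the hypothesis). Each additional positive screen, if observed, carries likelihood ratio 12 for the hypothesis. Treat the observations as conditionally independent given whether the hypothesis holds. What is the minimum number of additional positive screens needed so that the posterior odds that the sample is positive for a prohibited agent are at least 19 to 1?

Prior odds = 0.0083/0.9917 = 83/9917.
Combined Bayes factor of the evidence already in hand = 0.2 × 4 = 0.8.
Odds after that evidence = (83/9917) × 0.8 = 332/49585.
Target odds = 19.
Need 12ⁿ ≥ 19 ÷ (332/49585) = 942115/332.
12³ = 1728 falls short of 942115/332 but 12⁴ = 20736 reaches it, so n = 4.

4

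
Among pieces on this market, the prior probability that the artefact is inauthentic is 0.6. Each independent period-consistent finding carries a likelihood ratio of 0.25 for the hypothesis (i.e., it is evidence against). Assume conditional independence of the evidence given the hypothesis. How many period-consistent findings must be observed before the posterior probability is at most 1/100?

Prior odds = 0.6/0.4 = 1.5.
Likelihood ratio per period-consistent finding = 0.25.
Target odds: 0.01 ÷ 0.99 = 1/99.
Require 0.25ⁿ ≤ 1/99 ÷ 1.5 = 2/297.
0.25³ = 0.015625 is still above 2/297 but 0.25⁴ = 0.00390625 is at or below it, so n = 4.

4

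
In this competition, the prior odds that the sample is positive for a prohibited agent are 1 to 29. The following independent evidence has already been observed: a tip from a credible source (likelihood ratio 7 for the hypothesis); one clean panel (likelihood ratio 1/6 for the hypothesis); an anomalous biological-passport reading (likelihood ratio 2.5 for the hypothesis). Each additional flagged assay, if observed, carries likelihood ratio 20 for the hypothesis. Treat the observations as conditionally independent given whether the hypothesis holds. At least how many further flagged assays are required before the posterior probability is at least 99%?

3

Prior odds = 1/29.
Combined Bayes factor of the evidence already in hand = 7 × (1/6) × 2.5 = 35/12.
Odds after that evidence = (1/29) × 35/12 = 35/348.
Target odds = 0.99/0.01 = 99.
Need 20ⁿ ≥ 99 ÷ (35/348) = 34452/35.
20² = 400 falls short of 34452/35 but 20³ = 8000 reaches it, so n = 3.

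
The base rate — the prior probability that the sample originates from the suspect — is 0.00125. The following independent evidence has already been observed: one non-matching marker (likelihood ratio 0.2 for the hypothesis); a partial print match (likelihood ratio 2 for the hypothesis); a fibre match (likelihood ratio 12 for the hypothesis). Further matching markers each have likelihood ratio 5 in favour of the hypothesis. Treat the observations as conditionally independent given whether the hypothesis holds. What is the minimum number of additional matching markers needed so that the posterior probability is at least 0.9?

5

Prior odds = 0.00125/0.99875 = 1/799.
Combined Bayes factor of the evidence already in hand = 0.2 × 2 × 12 = 4.8.
Odds after that evidence = (1/799) × 4.8 = 24/3995.
Target odds = 0.9/0.1 = 9.
Need 5ⁿ ≥ 9 ÷ (24/3995) = 1498.125.
5⁴ = 625 falls short of 1498.125 but 5⁵ = 3125 reaches it, so n = 5.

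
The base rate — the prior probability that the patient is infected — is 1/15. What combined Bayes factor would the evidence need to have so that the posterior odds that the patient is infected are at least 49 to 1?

686

Prior odds = (1/15)/(14/15) = 1/14.
Target odds = 49.
Required Bayes factor = 49 ÷ (1/14) = 686.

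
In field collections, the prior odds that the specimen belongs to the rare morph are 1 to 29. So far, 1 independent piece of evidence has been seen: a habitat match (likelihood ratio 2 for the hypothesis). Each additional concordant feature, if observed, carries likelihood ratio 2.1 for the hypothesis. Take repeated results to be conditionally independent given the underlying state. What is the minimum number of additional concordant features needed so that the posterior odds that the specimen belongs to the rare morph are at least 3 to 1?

6

Prior odds = 1/29.
Bayes factor of the evidence already in hand = 2.
Odds after that evidence = (1/29) × 2 = 2/29.
Target odds = 3.
Need 2.1ⁿ ≥ 3 ÷ (2/29) = 43.5.
2.1⁵ = 4084101/100000 falls short of 43.5 but 2.1⁶ = 85766121/1000000 reaches it, so n = 6.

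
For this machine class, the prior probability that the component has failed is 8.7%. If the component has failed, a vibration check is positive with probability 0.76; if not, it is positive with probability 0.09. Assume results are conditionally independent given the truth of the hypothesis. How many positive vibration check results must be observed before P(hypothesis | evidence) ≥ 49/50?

Prior odds: 0.087 ÷ 0.913 = 87/913.
Likelihood ratio of a positive = 0.76/0.09 = 76/9.
Target odds: 0.98 ÷ 0.02 = 49.
Need (87/913) × (76/9)ⁿ ≥ 49, i.e. (76/9)ⁿ ≥ 44737/87.
(76/9)² = 5776/81 falls short of 44737/87 but (76/9)³ = 438976/729 reaches it, so n = 3.

3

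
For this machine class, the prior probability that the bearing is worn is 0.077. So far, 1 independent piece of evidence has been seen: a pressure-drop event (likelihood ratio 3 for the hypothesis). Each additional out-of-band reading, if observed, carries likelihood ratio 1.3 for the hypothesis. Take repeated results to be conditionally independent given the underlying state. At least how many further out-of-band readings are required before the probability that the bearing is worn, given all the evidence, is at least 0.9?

Prior odds = 0.077/0.923 = 77/923.
Bayes factor of the evidence already in hand = 3.
Odds after that evidence = (77/923) × 3 = 231/923.
Target odds = 0.9/0.1 = 9.
Need 1.3ⁿ ≥ 9 ÷ (231/923) = 2769/77.
1.3¹³ ≈30.2875 falls short of 2769/77 but 1.3¹⁴ ≈39.3738 reaches it, so n = 14.

14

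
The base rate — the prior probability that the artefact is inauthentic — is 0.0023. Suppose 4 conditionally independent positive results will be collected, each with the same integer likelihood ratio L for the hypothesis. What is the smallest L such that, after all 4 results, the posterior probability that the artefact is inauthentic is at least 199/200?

18

Prior odds = 0.0023/0.9977 = 23/9977.
Target odds = 0.995/0.005 = 199.
Need L⁴ ≥ 199 ÷ (23/9977) = 1985423/23.
17⁴ = 83521 < 1985423/23 ≤ 104976 = 18⁴, so L = 18.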